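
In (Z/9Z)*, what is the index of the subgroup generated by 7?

2

By Lagrange's theorem, ord_9(7) divides φ(9) = φ(3^2) = 3·(3−1) = 6 = 2 · 3.
Divisors of 6: 1, 2, 3, 6.
Check 7^d mod 9 for each divisor in increasing order:
7^1 ≡ 7 (mod 9)
7^2 ≡ 4 (mod 9)
7^3 ≡ 1 (mod 9) ✓
The order of 7 is 3, so the subgroup it generates has 3 elements.
Index = |(Z/9Z)^×| / |⟨7⟩| = 6 / 3 = 2.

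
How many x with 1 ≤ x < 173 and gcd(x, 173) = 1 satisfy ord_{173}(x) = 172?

84

φ(173) = 173 − 1 = 172 = 2^2 · 43.
Since (Z/173Z)^× is cyclic of order 172, the number of elements of order d is φ(d) when d | 172 and 0 otherwise.
172 = 2^2 · 43 divides 172, and φ(172) = 84.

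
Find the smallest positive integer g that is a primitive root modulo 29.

2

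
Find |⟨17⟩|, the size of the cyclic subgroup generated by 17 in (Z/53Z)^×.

26

Since 17 ∈ (Z/53Z)^×, its order divides φ(53) = 53 − 1 = 52 = 2^2 · 13.
Divisors of 52: 1, 2, 4, 13, 26, 52.
Check 17^d mod 53 for each divisor in increasing order:
17^1 ≡ 17 (mod 53)
17^2 ≡ 24 (mod 53)
17^4 ≡ 46 (mod 53)
17^13 ≡ 52 (mod 53)
17^26 ≡ 1 (mod 53) ✓
The smallest such exponent is 26, so the order of 17 is 26.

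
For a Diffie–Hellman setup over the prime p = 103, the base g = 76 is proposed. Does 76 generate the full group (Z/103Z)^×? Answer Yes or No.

φ(103) = 103 − 1 = 102 = 2 · 3 · 17.
76 is a primitive root mod 103 iff 76^(φ(103)/q) ≢ 1 for every prime q | φ(103), i.e. q ∈ {2, 3, 17}.
76^51 ≡ 1 (mod 103)  [q = 2: ≡ 1 ✗]
76^34 ≡ 1 (mod 103)  [q = 3: ≡ 1 ✗]
76^6 ≡ 100 (mod 103)  [q = 17: ≢ 1 ✓]
76^51 ≡ 1 shows ord(76) | 51, strictly less than φ(103); not a primitive root.

No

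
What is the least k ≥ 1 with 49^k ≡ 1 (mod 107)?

53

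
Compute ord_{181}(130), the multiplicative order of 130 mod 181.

The order of 130 must divide φ(181) = 181 − 1 = 180 = 2^2 · 3^2 · 5.
Divisors of 180: 1, 2, 3, 4, 5, 6, 9, 10, 12, 15, 18, 20, 30, 36, 45, 60, 90, 180.
Check 130^d mod 181 for each divisor in increasing order:
130^1 ≡ 130
130^2 ≡ 67
130^3 ≡ 22
130^4 ≡ 145
130^5 ≡ 26
130^6 ≡ 122
130^9 ≡ 150
130^10 ≡ 133
130^12 ≡ 42
130^15 ≡ 19
130^18 ≡ 56
130^20 ≡ 132
130^30 ≡ 180
130^36 ≡ 59
130^45 ≡ 162
130^60 ≡ 1
Hence ord(130) = 60.

60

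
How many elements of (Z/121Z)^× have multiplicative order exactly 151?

0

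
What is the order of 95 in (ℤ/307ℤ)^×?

By Lagrange's theorem, ord_307(95) divides φ(307) = 307 − 1 = 306 = 2 · 3^2 · 17.
Divisors of 306: 1, 2, 3, 6, 9, 17, 18, 34, 51, 102, 153, 306.
Evaluate successive powers at the divisors of 306:
95^1 ≡ 95 (mod 307)
95^2 ≡ 122 (mod 307)
95^3 ≡ 231 (mod 307)
95^6 ≡ 250 (mod 307)
95^9 ≡ 34 (mod 307)
95^17 ≡ 261 (mod 307)
95^18 ≡ 235 (mod 307)
95^34 ≡ 274 (mod 307)
95^51 ≡ 290 (mod 307)
95^102 ≡ 289 (mod 307)
95^153 ≡ 306 (mod 307)
95^306 ≡ 1 (mod 307) ✓
So ord_307(95) = 306.

306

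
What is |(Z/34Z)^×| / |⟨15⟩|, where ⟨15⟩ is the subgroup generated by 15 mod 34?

2

The order of 15 must divide φ(34) = φ(2)·φ(17) = 1·16 = 16 = 2^4.
Divisors of 16: 1, 2, 4, 8, 16.
Compute 15^d (mod 34) for the divisors d until we hit 1:
15^1 ≡ 15 (mod 34)
15^2 ≡ 21 (mod 34)
15^4 ≡ 33 (mod 34)
15^8 ≡ 1 (mod 34) ✓
Thus |⟨15⟩| = ord(15) = 8.
The index is φ(34) / ord(15) = 16 / 8 = 2.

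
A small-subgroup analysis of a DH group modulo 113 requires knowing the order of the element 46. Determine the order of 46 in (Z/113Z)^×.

The order of 46 must divide φ(113) = 113 − 1 = 112 = 2^4 · 7.
Divisors of 112: 1, 2, 4, 7, 8, 14, 16, 28, 56, 112.
Test each divisor d:
46^1 ≡ 46 (mod 113)
46^2 ≡ 82 (mod 113)
46^4 ≡ 57 (mod 113)
46^7 ≡ 78 (mod 113)
46^8 ≡ 85 (mod 113)
46^14 ≡ 95 (mod 113)
46^16 ≡ 106 (mod 113)
46^28 ≡ 98 (mod 113)
46^56 ≡ 112 (mod 113)
46^112 ≡ 1 (mod 113) ✓
So ord_113(46) = 112.

112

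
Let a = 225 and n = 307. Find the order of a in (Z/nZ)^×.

153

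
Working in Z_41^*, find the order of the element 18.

5

The order of 18 must divide φ(41) = 41 − 1 = 40 = 2^3 · 5.
Divisors of 40: 1, 2, 4, 5, 8, 10, 20, 40.
Compute 18^d (mod 41) for the divisors d until we hit 1:
18^1 ≡ 18
18^2 ≡ 37
18^4 ≡ 16
18^5 ≡ 1
The smallest such exponent is 5, so the order of 18 is 5.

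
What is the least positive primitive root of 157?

5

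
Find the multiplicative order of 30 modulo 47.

46

ord(30) | φ(47) = 47 − 1 = 46 = 2 · 23.
Divisors of 46: 1, 2, 23, 46.
Test each divisor d:
30^1 ≡ 30
30^2 ≡ 7
30^23 ≡ 46
30^46 ≡ 1
So ord_47(30) = 46.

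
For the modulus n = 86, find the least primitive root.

φ(86) = φ(2)·φ(43) = 1·42 = 42 = 2 · 3 · 7.
Test candidates g = 2, 3, … against the prime factors q ∈ {2, 3, 7} of φ(86): g is a generator iff g^(42/q) ≢ 1 for every such q.
g = 2: gcd(2, 86) = 2 > 1, not a unit — skip.
g = 3: 3^21 ≡ 85; 3^14 ≡ 79; 3^6 ≡ 41 — none is 1, so 3 is a primitive root.
So 3 is the smallest generator of (Z/86Z)^×.

3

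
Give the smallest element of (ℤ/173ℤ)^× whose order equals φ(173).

2

φ(173) = 173 − 1 = 172 = 2^2 · 43.
g is a primitive root iff g^(172/q) ≢ 1 (mod 173) for each prime q ∈ {2, 43}.
g = 2: 2^86 ≡ 172; 2^4 ≡ 16 — none is 1, so 2 is a primitive root.
So 2 is the smallest generator of (Z/173Z)^×.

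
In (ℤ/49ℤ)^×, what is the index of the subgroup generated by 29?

6

By Lagrange's theorem, ord_49(29) divides φ(49) = φ(7^2) = 7·(7−1) = 42 = 2 · 3 · 7.
Divisors of 42: 1, 2, 3, 6, 7, 14, 21, 42.
Check 29^d mod 49 for each divisor in increasing order:
29^1 ≡ 29 (mod 49)
29^2 ≡ 8 (mod 49)
29^3 ≡ 36 (mod 49)
29^6 ≡ 22 (mod 49)
29^7 ≡ 1 (mod 49) ✓
The order of 29 is 7, so the subgroup it generates has 7 elements.
Index = |(Z/49Z)^×| / |⟨29⟩| = 42 / 7 = 6.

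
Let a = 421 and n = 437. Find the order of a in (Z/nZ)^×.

198

By Lagrange's theorem, ord_437(421) divides φ(437) = φ(19·23) = (19−1)·(23−1) = 18·22 = 396 = 2^2 · 3^2 · 11.
Divisors of 396: 1, 2, 3, 4, 6, 9, 11, 12, 18, 22, 33, 36, 44, 66, 99, 132, 198, 396.
Compute 421^d (mod 437) for the divisors d until we hit 1:
421^1 ≡ 421 (mod 437)
421^2 ≡ 256 (mod 437)
421^3 ≡ 274 (mod 437)
421^4 ≡ 423 (mod 437)
421^6 ≡ 349 (mod 437)
421^9 ≡ 360 (mod 437)
421^11 ≡ 390 (mod 437)
421^12 ≡ 315 (mod 437)
421^18 ≡ 248 (mod 437)
421^22 ≡ 24 (mod 437)
421^33 ≡ 183 (mod 437)
421^36 ≡ 324 (mod 437)
421^44 ≡ 139 (mod 437)
421^66 ≡ 277 (mod 437)
421^99 ≡ 436 (mod 437)
421^132 ≡ 254 (mod 437)
421^198 ≡ 1 (mod 437) ✓
The smallest such exponent is 198, so the order of 421 is 198.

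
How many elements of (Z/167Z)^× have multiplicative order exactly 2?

φ(167) = 167 − 1 = 166 = 2 · 83.
(Z/167Z)^× is cyclic (|G| = 166); a cyclic group of order m has exactly φ(d) elements of each order d | m, and none otherwise.
2 | 166, and φ(2) = 2 − 1 = 1.

1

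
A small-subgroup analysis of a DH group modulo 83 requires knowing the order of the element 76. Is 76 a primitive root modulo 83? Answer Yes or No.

Yes

φ(83) = 83 − 1 = 82 = 2 · 41.
Test 76^(82/q) mod 83 for each prime factor q of 82:
76^41 ≡ 82 (mod 83)  [q = 2: ≢ 1 ✓]
76^2 ≡ 49 (mod 83)  [q = 41: ≢ 1 ✓]
All checks pass, so 76 has order 82 and is a primitive root modulo 83.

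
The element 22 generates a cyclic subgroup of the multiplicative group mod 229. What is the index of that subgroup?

3

ord(22) | φ(229) = 229 − 1 = 228 = 2^2 · 3 · 19.
Divisors of 228: 1, 2, 3, 4, 6, 12, 19, 38, 57, 76, 114, 228.
Compute 22^d (mod 229) for the divisors d until we hit 1:
22^1 ≡ 22 (mod 229)
22^2 ≡ 26 (mod 229)
22^3 ≡ 114 (mod 229)
22^4 ≡ 218 (mod 229)
22^6 ≡ 172 (mod 229)
22^12 ≡ 43 (mod 229)
22^19 ≡ 122 (mod 229)
22^38 ≡ 228 (mod 229)
22^57 ≡ 107 (mod 229)
22^76 ≡ 1 (mod 229) ✓
The order of 22 is 76, so the subgroup it generates has 76 elements.
[(Z/229Z)^× : ⟨22⟩] = 228/76 = 3.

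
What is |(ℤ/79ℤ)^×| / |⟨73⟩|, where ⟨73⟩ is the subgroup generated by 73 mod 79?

By Lagrange's theorem, ord_79(73) divides φ(79) = 79 − 1 = 78 = 2 · 3 · 13.
Divisors of 78: 1, 2, 3, 6, 13, 26, 39, 78.
Compute 73^d (mod 79) for the divisors d until we hit 1:
73^1 ≡ 73 (mod 79)
73^2 ≡ 36 (mod 79)
73^3 ≡ 21 (mod 79)
73^6 ≡ 46 (mod 79)
73^13 ≡ 23 (mod 79)
73^26 ≡ 55 (mod 79)
73^39 ≡ 1 (mod 79) ✓
So ord_79(73) = 39, hence |⟨73⟩| = 39.
The index is φ(79) / ord(73) = 78 / 39 = 2.

2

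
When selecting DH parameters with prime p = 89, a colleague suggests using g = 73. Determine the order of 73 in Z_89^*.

22

ord(73) | φ(89) = 89 − 1 = 88 = 2^3 · 11.
Divisors of 88: 1, 2, 4, 8, 11, 22, 44, 88.
Compute 73^d (mod 89) for the divisors d until we hit 1:
73^1 ≡ 73 (mod 89)
73^2 ≡ 78 (mod 89)
73^4 ≡ 32 (mod 89)
73^8 ≡ 45 (mod 89)
73^11 ≡ 88 (mod 89)
73^22 ≡ 1 (mod 89) ✓
Hence ord(73) = 22.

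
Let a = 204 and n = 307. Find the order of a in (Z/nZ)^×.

The order of 204 must divide φ(307) = 307 − 1 = 306 = 2 · 3^2 · 17.
Divisors of 306: 1, 2, 3, 6, 9, 17, 18, 34, 51, 102, 153, 306.
Test each divisor d:
204^1 ≡ 204 (mod 307)
204^2 ≡ 171 (mod 307)
204^3 ≡ 193 (mod 307)
204^6 ≡ 102 (mod 307)
204^9 ≡ 38 (mod 307)
204^17 ≡ 290 (mod 307)
204^18 ≡ 216 (mod 307)
204^34 ≡ 289 (mod 307)
204^51 ≡ 306 (mod 307)
204^102 ≡ 1 (mod 307) ✓
The smallest such exponent is 102, so the order of 204 is 102.

102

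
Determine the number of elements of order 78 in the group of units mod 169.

φ(169) = φ(13^2) = 13·(13−1) = 156 = 2^2 · 3 · 13.
(Z/169Z)^× is cyclic (|G| = 156); a cyclic group of order m has exactly φ(d) elements of each order d | m, and none otherwise.
78 = 2 · 3 · 13 divides 156, and φ(78) = 24.

24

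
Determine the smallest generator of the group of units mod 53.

2

φ(53) = 53 − 1 = 52 = 2^2 · 13.
g is a primitive root iff g^(52/q) ≢ 1 (mod 53) for each prime q ∈ {2, 13}.
g = 2: 2^26 ≡ 52; 2^4 ≡ 16 — none is 1, so 2 is a primitive root.
So 2 is the smallest generator of (Z/53Z)^×.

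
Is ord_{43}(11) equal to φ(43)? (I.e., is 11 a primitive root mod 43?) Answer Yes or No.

No

φ(43) = 43 − 1 = 42 = 2 · 3 · 7.
Test 11^(42/q) mod 43 for each prime factor q of 42:
11^21 ≡ 1 (mod 43)  [q = 2: ≡ 1 ✗]
11^14 ≡ 1 (mod 43)  [q = 3: ≡ 1 ✗]
11^6 ≡ 4 (mod 43)  [q = 7: ≢ 1 ✓]
The check at q = 2 fails, so 11 generates a proper subgroup.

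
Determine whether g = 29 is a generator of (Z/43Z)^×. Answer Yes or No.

φ(43) = 43 − 1 = 42 = 2 · 3 · 7.
An element g generates (Z/43Z)^× iff g^(42/q) ≢ 1 (mod 43) for each prime q ∈ {2, 3, 7}.
29^21 ≡ 42 (mod 43)  [q = 2: ≢ 1 ✓]
29^14 ≡ 6 (mod 43)  [q = 3: ≢ 1 ✓]
29^6 ≡ 21 (mod 43)  [q = 7: ≢ 1 ✓]
Every test exponent gives a nontrivial residue, hence 29 generates the full group.

Yes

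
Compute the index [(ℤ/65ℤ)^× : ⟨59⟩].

4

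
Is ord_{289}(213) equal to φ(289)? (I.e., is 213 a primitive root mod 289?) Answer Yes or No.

φ(289) = φ(17^2) = 17·(17−1) = 272 = 2^4 · 17.
213 is a primitive root mod 289 iff 213^(φ(289)/q) ≢ 1 for every prime q | φ(289), i.e. q ∈ {2, 17}.
213^136 ≡ 1 (mod 289)  [q = 2: ≡ 1 ✗]
213^16 ≡ 222 (mod 289)  [q = 17: ≢ 1 ✓]
213^136 ≡ 1 shows ord(213) | 136, strictly less than φ(289); not a primitive root.

No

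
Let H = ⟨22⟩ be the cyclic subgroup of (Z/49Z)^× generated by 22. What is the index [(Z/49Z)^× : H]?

6

ord(22) | φ(49) = φ(7^2) = 7·(7−1) = 42 = 2 · 3 · 7.
Divisors of 42: 1, 2, 3, 6, 7, 14, 21, 42.
Compute 22^d (mod 49) for the divisors d until we hit 1:
22^1 ≡ 22
22^2 ≡ 43
22^3 ≡ 15
22^6 ≡ 29
22^7 ≡ 1
The order of 22 is 7, so the subgroup it generates has 7 elements.
[(Z/49Z)^× : ⟨22⟩] = 42/7 = 6.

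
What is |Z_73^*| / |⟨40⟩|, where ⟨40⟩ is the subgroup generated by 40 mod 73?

1

ord(40) | φ(73) = 73 − 1 = 72 = 2^3 · 3^2.
Divisors of 72: 1, 2, 3, 4, 6, 8, 9, 12, 18, 24, 36, 72.
Compute 40^d (mod 73) for the divisors d until we hit 1:
40^1 ≡ 40
40^2 ≡ 67
40^3 ≡ 52
40^4 ≡ 36
40^6 ≡ 3
40^8 ≡ 55
40^9 ≡ 10
40^12 ≡ 9
40^18 ≡ 27
40^24 ≡ 8
40^36 ≡ 72
40^72 ≡ 1
The order of 40 is 72, so the subgroup it generates has 72 elements.
Index = |(Z/73Z)^×| / |⟨40⟩| = 72 / 72 = 1.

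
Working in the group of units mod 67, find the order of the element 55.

Since 55 ∈ (Z/67Z)^×, its order divides φ(67) = 67 − 1 = 66 = 2 · 3 · 11.
Divisors of 66: 1, 2, 3, 6, 11, 22, 33, 66.
Evaluate successive powers at the divisors of 66:
55^1 ≡ 55 (mod 67)
55^2 ≡ 10 (mod 67)
55^3 ≡ 14 (mod 67)
55^6 ≡ 62 (mod 67)
55^11 ≡ 37 (mod 67)
55^22 ≡ 29 (mod 67)
55^33 ≡ 1 (mod 67) ✓
Therefore the multiplicative order of 55 modulo 67 is 33.

33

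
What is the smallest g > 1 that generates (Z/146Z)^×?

5

φ(146) = φ(2)·φ(73) = 1·72 = 72 = 2^3 · 3^2.
Test candidates g = 2, 3, … against the prime factors q ∈ {2, 3} of φ(146): g is a generator iff g^(72/q) ≢ 1 for every such q.
g = 2: gcd(2, 146) = 2 > 1, not a unit — skip.
g = 3: 3^36 ≡ 1 — hits 1, so not a primitive root.
g = 4: gcd(4, 146) = 2 > 1, not a unit — skip.
g = 5: 5^36 ≡ 145; 5^24 ≡ 81 — none is 1, so 5 is a primitive root.
Hence the least primitive root of 146 is 5.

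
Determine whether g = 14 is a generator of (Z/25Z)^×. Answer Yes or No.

No

φ(25) = φ(5^2) = 5·(5−1) = 20 = 2^2 · 5.
An element g generates (Z/25Z)^× iff g^(20/q) ≢ 1 (mod 25) for each prime q ∈ {2, 5}.
14^10 ≡ 1 (mod 25)  [q = 2: ≡ 1 ✗]
14^4 ≡ 16 (mod 25)  [q = 5: ≢ 1 ✓]
The check at q = 2 fails, so 14 generates a proper subgroup.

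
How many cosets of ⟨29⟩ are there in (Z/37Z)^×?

Since 29 ∈ (Z/37Z)^×, its order divides φ(37) = 37 − 1 = 36 = 2^2 · 3^2.
Divisors of 36: 1, 2, 3, 4, 6, 9, 12, 18, 36.
Evaluate successive powers at the divisors of 36:
29^1 ≡ 29 (mod 37)
29^2 ≡ 27 (mod 37)
29^3 ≡ 6 (mod 37)
29^4 ≡ 26 (mod 37)
29^6 ≡ 36 (mod 37)
29^9 ≡ 31 (mod 37)
29^12 ≡ 1 (mod 37) ✓
Thus |⟨29⟩| = ord(29) = 12.
The index is φ(37) / ord(29) = 36 / 12 = 3.

3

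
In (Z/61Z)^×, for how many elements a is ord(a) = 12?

4

φ(61) = 61 − 1 = 60 = 2^2 · 3 · 5.
In a cyclic group of order 60, there are φ(d) elements of order d for each divisor d of 60, and zero for non-divisors.
12 = 2^2 · 3 divides 60, and φ(12) = 4.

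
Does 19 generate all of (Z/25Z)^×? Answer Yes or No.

No

φ(25) = φ(5^2) = 5·(5−1) = 20 = 2^2 · 5.
An element g generates (Z/25Z)^× iff g^(20/q) ≢ 1 (mod 25) for each prime q ∈ {2, 5}.
19^10 ≡ 1 (mod 25)  [q = 2: ≡ 1 ✗]
19^4 ≡ 21 (mod 25)  [q = 5: ≢ 1 ✓]
The check at q = 2 fails, so 19 generates a proper subgroup.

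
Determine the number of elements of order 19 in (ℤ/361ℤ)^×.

18

φ(361) = φ(19^2) = 19·(19−1) = 342 = 2 · 3^2 · 19.
Since (Z/361Z)^× is cyclic of order 342, the number of elements of order d is φ(d) when d | 342 and 0 otherwise.
19 | 342, and φ(19) = 19 − 1 = 18.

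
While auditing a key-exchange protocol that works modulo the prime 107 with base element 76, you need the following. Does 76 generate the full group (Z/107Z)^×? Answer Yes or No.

No

φ(107) = 107 − 1 = 106 = 2 · 53.
76 is a primitive root mod 107 iff 76^(φ(107)/q) ≢ 1 for every prime q | φ(107), i.e. q ∈ {2, 53}.
76^53 ≡ 1 (mod 107)  [q = 2: ≡ 1 ✗]
76^2 ≡ 105 (mod 107)  [q = 53: ≢ 1 ✓]
76^53 ≡ 1 shows ord(76) | 53, strictly less than φ(107); not a primitive root.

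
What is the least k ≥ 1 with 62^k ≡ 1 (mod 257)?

128

Since 62 ∈ (Z/257Z)^×, its order divides φ(257) = 257 − 1 = 256 = 2^8.
Divisors of 256: 1, 2, 4, 8, 16, 32, 64, 128, 256.
Test each divisor d:
62^1 ≡ 62 (mod 257)
62^2 ≡ 246 (mod 257)
62^4 ≡ 121 (mod 257)
62^8 ≡ 249 (mod 257)
62^16 ≡ 64 (mod 257)
62^32 ≡ 241 (mod 257)
62^64 ≡ 256 (mod 257)
62^128 ≡ 1 (mod 257) ✓
So ord_257(62) = 128.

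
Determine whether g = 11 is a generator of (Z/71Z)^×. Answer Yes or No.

Yes

φ(71) = 71 − 1 = 70 = 2 · 5 · 7.
It suffices to check that the order of 11 is not a proper divisor of 70: compute 11^(70/q) for q ∈ {2, 5, 7}.
11^35 ≡ 70 (mod 71)  [q = 2: ≢ 1 ✓]
11^14 ≡ 54 (mod 71)  [q = 5: ≢ 1 ✓]
11^10 ≡ 32 (mod 71)  [q = 7: ≢ 1 ✓]
Every test exponent gives a nontrivial residue, hence 11 generates the full group.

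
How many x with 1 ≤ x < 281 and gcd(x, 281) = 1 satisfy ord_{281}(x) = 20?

8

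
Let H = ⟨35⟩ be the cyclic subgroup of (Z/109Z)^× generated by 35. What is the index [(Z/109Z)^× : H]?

4

The order of 35 must divide φ(109) = 109 − 1 = 108 = 2^2 · 3^3.
Divisors of 108: 1, 2, 3, 4, 6, 9, 12, 18, 27, 36, 54, 108.
Test each divisor d:
35^1 ≡ 35 (mod 109)
35^2 ≡ 26 (mod 109)
35^3 ≡ 38 (mod 109)
35^4 ≡ 22 (mod 109)
35^6 ≡ 27 (mod 109)
35^9 ≡ 45 (mod 109)
35^12 ≡ 75 (mod 109)
35^18 ≡ 63 (mod 109)
35^27 ≡ 1 (mod 109) ✓
So ord_109(35) = 27, hence |⟨35⟩| = 27.
[(Z/109Z)^× : ⟨35⟩] = 108/27 = 4.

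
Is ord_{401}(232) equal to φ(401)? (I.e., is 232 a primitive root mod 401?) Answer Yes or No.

No

φ(401) = 401 − 1 = 400 = 2^4 · 5^2.
It suffices to check that the order of 232 is not a proper divisor of 400: compute 232^(400/q) for q ∈ {2, 5}.
232^200 ≡ 1 (mod 401)  [q = 2: ≡ 1 ✗]
232^80 ≡ 318 (mod 401)  [q = 5: ≢ 1 ✓]
232^200 ≡ 1 shows ord(232) | 200, strictly less than φ(401); not a primitive root.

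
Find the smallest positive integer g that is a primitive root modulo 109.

6

φ(109) = 109 − 1 = 108 = 2^2 · 3^3.
Test candidates g = 2, 3, … against the prime factors q ∈ {2, 3} of φ(109): g is a generator iff g^(108/q) ≢ 1 for every such q.
g = 2: 2^54 ≡ 108; 2^36 ≡ 1 — hits 1, so not a primitive root.
g = 3: 3^54 ≡ 1 — hits 1, so not a primitive root.
g = 4: 4^54 ≡ 1 — hits 1, so not a primitive root.
g = 5: 5^54 ≡ 1 — hits 1, so not a primitive root.
g = 6: 6^54 ≡ 108; 6^36 ≡ 63 — none is 1, so 6 is a primitive root.
The smallest primitive root modulo 109 is 6.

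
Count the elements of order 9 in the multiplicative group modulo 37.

φ(37) = 37 − 1 = 36 = 2^2 · 3^2.
Since (Z/37Z)^× is cyclic of order 36, the number of elements of order d is φ(d) when d | 36 and 0 otherwise.
9 = 3^2 divides 36, and φ(9) = 6.

6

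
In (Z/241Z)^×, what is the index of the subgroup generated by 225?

The order of 225 must divide φ(241) = 241 − 1 = 240 = 2^4 · 3 · 5.
Divisors of 240: 1, 2, 3, 4, 5, 6, 8, 10, 12, 15, 16, 20, 24, 30, 40, 48, 60, 80, 120, 240.
Test each divisor d:
225^1 ≡ 225 (mod 241)
225^2 ≡ 15 (mod 241)
225^3 ≡ 1 (mod 241) ✓
The order of 225 is 3, so the subgroup it generates has 3 elements.
Index = |(Z/241Z)^×| / |⟨225⟩| = 240 / 3 = 80.

80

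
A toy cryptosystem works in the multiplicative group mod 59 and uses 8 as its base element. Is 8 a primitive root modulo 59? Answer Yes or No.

φ(59) = 59 − 1 = 58 = 2 · 29.
Test 8^(58/q) mod 59 for each prime factor q of 58:
8^29 ≡ 58 (mod 59)  [q = 2: ≢ 1 ✓]
8^2 ≡ 5 (mod 59)  [q = 29: ≢ 1 ✓]
Every test exponent gives a nontrivial residue, hence 8 generates the full group.

Yes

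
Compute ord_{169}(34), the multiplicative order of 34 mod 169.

52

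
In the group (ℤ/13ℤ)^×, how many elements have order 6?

2

φ(13) = 13 − 1 = 12 = 2^2 · 3.
(Z/13Z)^× is cyclic (|G| = 12); a cyclic group of order m has exactly φ(d) elements of each order d | m, and none otherwise.
6 = 2 · 3 divides 12, and φ(6) = 2.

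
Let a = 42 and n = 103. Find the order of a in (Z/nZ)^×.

34

By Lagrange's theorem, ord_103(42) divides φ(103) = 103 − 1 = 102 = 2 · 3 · 17.
Divisors of 102: 1, 2, 3, 6, 17, 34, 51, 102.
Check 42^d mod 103 for each divisor in increasing order:
42^1 ≡ 42 (mod 103)
42^2 ≡ 13 (mod 103)
42^3 ≡ 31 (mod 103)
42^6 ≡ 34 (mod 103)
42^17 ≡ 102 (mod 103)
42^34 ≡ 1 (mod 103) ✓
The smallest such exponent is 34, so the order of 42 is 34.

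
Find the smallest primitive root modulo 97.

5

φ(97) = 97 − 1 = 96 = 2^5 · 3.
Test candidates g = 2, 3, … against the prime factors q ∈ {2, 3} of φ(97): g is a generator iff g^(96/q) ≢ 1 for every such q.
g = 2: 2^48 ≡ 1 — hits 1, so not a primitive root.
g = 3: 3^48 ≡ 1 — hits 1, so not a primitive root.
g = 4: 4^48 ≡ 1 — hits 1, so not a primitive root.
g = 5: 5^48 ≡ 96; 5^32 ≡ 35 — none is 1, so 5 is a primitive root.
So 5 is the smallest generator of (Z/97Z)^×.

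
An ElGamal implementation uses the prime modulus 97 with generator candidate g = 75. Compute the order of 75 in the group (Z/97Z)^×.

4

The order of 75 must divide φ(97) = 97 − 1 = 96 = 2^5 · 3.
Divisors of 96: 1, 2, 3, 4, 6, 8, 12, 16, 24, 32, 48, 96.
Evaluate successive powers at the divisors of 96:
75^1 ≡ 75 (mod 97)
75^2 ≡ 96 (mod 97)
75^3 ≡ 22 (mod 97)
75^4 ≡ 1 (mod 97) ✓
So ord_97(75) = 4.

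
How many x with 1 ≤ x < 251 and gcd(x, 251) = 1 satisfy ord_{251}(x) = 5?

φ(251) = 251 − 1 = 250 = 2 · 5^3.
In a cyclic group of order 250, there are φ(d) elements of order d for each divisor d of 250, and zero for non-divisors.
5 | 250, and φ(5) = 5 − 1 = 4.

4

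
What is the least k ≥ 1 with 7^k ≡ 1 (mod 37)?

By Lagrange's theorem, ord_37(7) divides φ(37) = 37 − 1 = 36 = 2^2 · 3^2.
Divisors of 36: 1, 2, 3, 4, 6, 9, 12, 18, 36.
Check 7^d mod 37 for each divisor in increasing order:
7^1 ≡ 7 (mod 37)
7^2 ≡ 12 (mod 37)
7^3 ≡ 10 (mod 37)
7^4 ≡ 33 (mod 37)
7^6 ≡ 26 (mod 37)
7^9 ≡ 1 (mod 37) ✓
So ord_37(7) = 9.

9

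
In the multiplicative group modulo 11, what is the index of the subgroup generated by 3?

2

By Lagrange's theorem, ord_11(3) divides φ(11) = 11 − 1 = 10 = 2 · 5.
Divisors of 10: 1, 2, 5, 10.
Evaluate successive powers at the divisors of 10:
3^1 ≡ 3
3^2 ≡ 9
3^5 ≡ 1
Thus |⟨3⟩| = ord(3) = 5.
[(Z/11Z)^× : ⟨3⟩] = 10/5 = 2.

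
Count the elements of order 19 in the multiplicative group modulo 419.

18

φ(419) = 419 − 1 = 418 = 2 · 11 · 19.
(Z/419Z)^× is cyclic (|G| = 418); a cyclic group of order m has exactly φ(d) elements of each order d | m, and none otherwise.
19 | 418, and φ(19) = 19 − 1 = 18.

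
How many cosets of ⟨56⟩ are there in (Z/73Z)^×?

The order of 56 must divide φ(73) = 73 − 1 = 72 = 2^3 · 3^2.
Divisors of 72: 1, 2, 3, 4, 6, 8, 9, 12, 18, 24, 36, 72.
Evaluate successive powers at the divisors of 72:
56^1 ≡ 56 (mod 73)
56^2 ≡ 70 (mod 73)
56^3 ≡ 51 (mod 73)
56^4 ≡ 9 (mod 73)
56^6 ≡ 46 (mod 73)
56^8 ≡ 8 (mod 73)
56^9 ≡ 10 (mod 73)
56^12 ≡ 72 (mod 73)
56^18 ≡ 27 (mod 73)
56^24 ≡ 1 (mod 73) ✓
So ord_73(56) = 24, hence |⟨56⟩| = 24.
Index = |(Z/73Z)^×| / |⟨56⟩| = 72 / 24 = 3.

3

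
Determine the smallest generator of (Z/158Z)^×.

φ(158) = φ(2)·φ(79) = 1·78 = 78 = 2 · 3 · 13.
g is a primitive root iff g^(78/q) ≢ 1 (mod 158) for each prime q ∈ {2, 3, 13}.
g = 2: gcd(2, 158) = 2 > 1, not a unit — skip.
g = 3: 3^39 ≡ 157; 3^26 ≡ 23; 3^6 ≡ 97 — none is 1, so 3 is a primitive root.
The smallest primitive root modulo 158 is 3.

3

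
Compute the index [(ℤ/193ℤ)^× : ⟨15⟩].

1

The order of 15 must divide φ(193) = 193 − 1 = 192 = 2^6 · 3.
Divisors of 192: 1, 2, 3, 4, 6, 8, 12, 16, 24, 32, 48, 64, 96, 192.
Check 15^d mod 193 for each divisor in increasing order:
15^1 ≡ 15 (mod 193)
15^2 ≡ 32 (mod 193)
15^3 ≡ 94 (mod 193)
15^4 ≡ 59 (mod 193)
15^6 ≡ 151 (mod 193)
15^8 ≡ 7 (mod 193)
15^12 ≡ 27 (mod 193)
15^16 ≡ 49 (mod 193)
15^24 ≡ 150 (mod 193)
15^32 ≡ 85 (mod 193)
15^48 ≡ 112 (mod 193)
15^64 ≡ 84 (mod 193)
15^96 ≡ 192 (mod 193)
15^192 ≡ 1 (mod 193) ✓
Thus |⟨15⟩| = ord(15) = 192.
[(Z/193Z)^× : ⟨15⟩] = 192/192 = 1.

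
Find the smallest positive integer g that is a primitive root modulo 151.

6

φ(151) = 151 − 1 = 150 = 2 · 3 · 5^2.
g is a primitive root iff g^(150/q) ≢ 1 (mod 151) for each prime q ∈ {2, 3, 5}.
g = 2: 2^75 ≡ 1 — hits 1, so not a primitive root.
g = 3: 3^75 ≡ 150; 3^50 ≡ 1 — hits 1, so not a primitive root.
g = 4: 4^75 ≡ 1 — hits 1, so not a primitive root.
g = 5: 5^75 ≡ 1 — hits 1, so not a primitive root.
g = 6: 6^75 ≡ 150; 6^50 ≡ 32; 6^30 ≡ 59 — none is 1, so 6 is a primitive root.
Hence the least primitive root of 151 is 6.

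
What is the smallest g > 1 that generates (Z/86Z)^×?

φ(86) = φ(2)·φ(43) = 1·42 = 42 = 2 · 3 · 7.
g is a primitive root iff g^(42/q) ≢ 1 (mod 86) for each prime q ∈ {2, 3, 7}.
g = 2: gcd(2, 86) = 2 > 1, not a unit — skip.
g = 3: 3^21 ≡ 85; 3^14 ≡ 79; 3^6 ≡ 41 — none is 1, so 3 is a primitive root.
Hence the least primitive root of 86 is 3.

3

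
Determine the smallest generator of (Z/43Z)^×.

3

φ(43) = 43 − 1 = 42 = 2 · 3 · 7.
g is a primitive root iff g^(42/q) ≢ 1 (mod 43) for each prime q ∈ {2, 3, 7}.
g = 2: 2^21 ≡ 42; 2^14 ≡ 1 — hits 1, so not a primitive root.
g = 3: 3^21 ≡ 42; 3^14 ≡ 36; 3^6 ≡ 41 — none is 1, so 3 is a primitive root.
Hence the least primitive root of 43 is 3.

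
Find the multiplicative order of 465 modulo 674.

ord(465) | φ(674) = φ(2)·φ(337) = 1·336 = 336 = 2^4 · 3 · 7.
Divisors of 336: 1, 2, 3, 4, 6, 7, 8, 12, 14, 16, 21, 24, 28, 42, 48, 56, 84, 112, 168, 336.
Evaluate successive powers at the divisors of 336:
465^1 ≡ 465
465^2 ≡ 545
465^3 ≡ 1
The smallest such exponent is 3, so the order of 465 is 3.

3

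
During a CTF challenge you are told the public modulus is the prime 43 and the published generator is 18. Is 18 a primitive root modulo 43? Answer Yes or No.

Yes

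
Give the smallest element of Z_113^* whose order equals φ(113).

3

φ(113) = 113 − 1 = 112 = 2^4 · 7.
Test candidates g = 2, 3, … against the prime factors q ∈ {2, 7} of φ(113): g is a generator iff g^(112/q) ≢ 1 for every such q.
g = 2: 2^56 ≡ 1 — hits 1, so not a primitive root.
g = 3: 3^56 ≡ 112; 3^16 ≡ 49 — none is 1, so 3 is a primitive root.
The smallest primitive root modulo 113 is 3.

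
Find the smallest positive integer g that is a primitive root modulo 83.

2

φ(83) = 83 − 1 = 82 = 2 · 41.
Test candidates g = 2, 3, … against the prime factors q ∈ {2, 41} of φ(83): g is a generator iff g^(82/q) ≢ 1 for every such q.
g = 2: 2^41 ≡ 82; 2^2 ≡ 4 — none is 1, so 2 is a primitive root.
The smallest primitive root modulo 83 is 2.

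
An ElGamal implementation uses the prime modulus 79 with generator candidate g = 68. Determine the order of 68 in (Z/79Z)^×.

The order of 68 must divide φ(79) = 79 − 1 = 78 = 2 · 3 · 13.
Divisors of 78: 1, 2, 3, 6, 13, 26, 39, 78.
Check 68^d mod 79 for each divisor in increasing order:
68^1 ≡ 68
68^2 ≡ 42
68^3 ≡ 12
68^6 ≡ 65
68^13 ≡ 56
68^26 ≡ 55
68^39 ≡ 78
68^78 ≡ 1
So ord_79(68) = 78.

78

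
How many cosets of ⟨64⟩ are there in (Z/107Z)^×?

Since 64 ∈ (Z/107Z)^×, its order divides φ(107) = 107 − 1 = 106 = 2 · 53.
Divisors of 106: 1, 2, 53, 106.
Evaluate successive powers at the divisors of 106:
64^1 ≡ 64
64^2 ≡ 30
64^53 ≡ 1
Thus |⟨64⟩| = ord(64) = 53.
[(Z/107Z)^× : ⟨64⟩] = 106/53 = 2.

2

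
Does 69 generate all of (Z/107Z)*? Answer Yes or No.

No

φ(107) = 107 − 1 = 106 = 2 · 53.
An element g generates (Z/107Z)^× iff g^(106/q) ≢ 1 (mod 107) for each prime q ∈ {2, 53}.
69^53 ≡ 1 (mod 107)  [q = 2: ≡ 1 ✗]
69^2 ≡ 53 (mod 107)  [q = 53: ≢ 1 ✓]
69^53 ≡ 1 shows ord(69) | 53, strictly less than φ(107); not a primitive root.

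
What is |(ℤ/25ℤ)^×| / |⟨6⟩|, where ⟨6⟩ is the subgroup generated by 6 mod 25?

4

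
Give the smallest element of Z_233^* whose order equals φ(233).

3

φ(233) = 233 − 1 = 232 = 2^3 · 29.
g is a primitive root iff g^(232/q) ≢ 1 (mod 233) for each prime q ∈ {2, 29}.
g = 2: 2^116 ≡ 1 — hits 1, so not a primitive root.
g = 3: 3^116 ≡ 232; 3^8 ≡ 37 — none is 1, so 3 is a primitive root.
So 3 is the smallest generator of (Z/233Z)^×.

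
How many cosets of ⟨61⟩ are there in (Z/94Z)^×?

The order of 61 must divide φ(94) = φ(2)·φ(47) = 1·46 = 46 = 2 · 23.
Divisors of 46: 1, 2, 23, 46.
Compute 61^d (mod 94) for the divisors d until we hit 1:
61^1 ≡ 61 (mod 94)
61^2 ≡ 55 (mod 94)
61^23 ≡ 1 (mod 94) ✓
The order of 61 is 23, so the subgroup it generates has 23 elements.
The index is φ(94) / ord(61) = 46 / 23 = 2.

2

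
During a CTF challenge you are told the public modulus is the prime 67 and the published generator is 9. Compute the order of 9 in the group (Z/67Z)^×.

11

Since 9 ∈ (Z/67Z)^×, its order divides φ(67) = 67 − 1 = 66 = 2 · 3 · 11.
Divisors of 66: 1, 2, 3, 6, 11, 22, 33, 66.
Compute 9^d (mod 67) for the divisors d until we hit 1:
9^1 ≡ 9 (mod 67)
9^2 ≡ 14 (mod 67)
9^3 ≡ 59 (mod 67)
9^6 ≡ 64 (mod 67)
9^11 ≡ 1 (mod 67) ✓
Hence ord(9) = 11.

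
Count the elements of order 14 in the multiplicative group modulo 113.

6

φ(113) = 113 − 1 = 112 = 2^4 · 7.
Since (Z/113Z)^× is cyclic of order 112, the number of elements of order d is φ(d) when d | 112 and 0 otherwise.
14 = 2 · 7 divides 112, and φ(14) = 6.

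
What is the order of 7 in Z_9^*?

3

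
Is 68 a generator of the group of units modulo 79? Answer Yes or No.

φ(79) = 79 − 1 = 78 = 2 · 3 · 13.
It suffices to check that the order of 68 is not a proper divisor of 78: compute 68^(78/q) for q ∈ {2, 3, 13}.
68^39 ≡ 78 (mod 79)  [q = 2: ≢ 1 ✓]
68^26 ≡ 55 (mod 79)  [q = 3: ≢ 1 ✓]
68^6 ≡ 65 (mod 79)  [q = 13: ≢ 1 ✓]
Every test exponent gives a nontrivial residue, hence 68 generates the full group.

Yes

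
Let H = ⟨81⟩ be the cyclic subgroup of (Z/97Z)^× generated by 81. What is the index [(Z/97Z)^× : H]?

The order of 81 must divide φ(97) = 97 − 1 = 96 = 2^5 · 3.
Divisors of 96: 1, 2, 3, 4, 6, 8, 12, 16, 24, 32, 48, 96.
Evaluate successive powers at the divisors of 96:
81^1 ≡ 81 (mod 97)
81^2 ≡ 62 (mod 97)
81^3 ≡ 75 (mod 97)
81^4 ≡ 61 (mod 97)
81^6 ≡ 96 (mod 97)
81^8 ≡ 35 (mod 97)
81^12 ≡ 1 (mod 97) ✓
So ord_97(81) = 12, hence |⟨81⟩| = 12.
Index = |(Z/97Z)^×| / |⟨81⟩| = 96 / 12 = 8.

8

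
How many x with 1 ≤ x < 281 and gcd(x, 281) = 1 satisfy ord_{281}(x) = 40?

16

φ(281) = 281 − 1 = 280 = 2^3 · 5 · 7.
Since (Z/281Z)^× is cyclic of order 280, the number of elements of order d is φ(d) when d | 280 and 0 otherwise.
40 = 2^3 · 5 divides 280, and φ(40) = 16.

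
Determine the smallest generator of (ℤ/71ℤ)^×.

7

φ(71) = 71 − 1 = 70 = 2 · 5 · 7.
g is a primitive root iff g^(70/q) ≢ 1 (mod 71) for each prime q ∈ {2, 5, 7}.
g = 2: 2^35 ≡ 1 — hits 1, so not a primitive root.
g = 3: 3^35 ≡ 1 — hits 1, so not a primitive root.
g = 4: 4^35 ≡ 1 — hits 1, so not a primitive root.
g = 5: 5^35 ≡ 1 — hits 1, so not a primitive root.
g = 6: 6^35 ≡ 1 — hits 1, so not a primitive root.
g = 7: 7^35 ≡ 70; 7^14 ≡ 54; 7^10 ≡ 45 — none is 1, so 7 is a primitive root.
The smallest primitive root modulo 71 is 7.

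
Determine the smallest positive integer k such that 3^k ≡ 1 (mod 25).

20

By Lagrange's theorem, ord_25(3) divides φ(25) = φ(5^2) = 5·(5−1) = 20 = 2^2 · 5.
Divisors of 20: 1, 2, 4, 5, 10, 20.
Test each divisor d:
3^1 ≡ 3 (mod 25)
3^2 ≡ 9 (mod 25)
3^4 ≡ 6 (mod 25)
3^5 ≡ 18 (mod 25)
3^10 ≡ 24 (mod 25)
3^20 ≡ 1 (mod 25) ✓
Therefore the multiplicative order of 3 modulo 25 is 20.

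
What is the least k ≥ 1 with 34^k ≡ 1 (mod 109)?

By Lagrange's theorem, ord_109(34) divides φ(109) = 109 − 1 = 108 = 2^2 · 3^3.
Divisors of 108: 1, 2, 3, 4, 6, 9, 12, 18, 27, 36, 54, 108.
Evaluate successive powers at the divisors of 108:
34^1 ≡ 34 (mod 109)
34^2 ≡ 66 (mod 109)
34^3 ≡ 64 (mod 109)
34^4 ≡ 105 (mod 109)
34^6 ≡ 63 (mod 109)
34^9 ≡ 108 (mod 109)
34^12 ≡ 45 (mod 109)
34^18 ≡ 1 (mod 109) ✓
Hence ord(34) = 18.

18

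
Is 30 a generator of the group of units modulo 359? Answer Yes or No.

φ(359) = 359 − 1 = 358 = 2 · 179.
Test 30^(358/q) mod 359 for each prime factor q of 358:
30^179 ≡ 1 (mod 359)  [q = 2: ≡ 1 ✗]
30^2 ≡ 182 (mod 359)  [q = 179: ≢ 1 ✓]
Since 30^179 ≡ 1, the order of 30 divides 179 < 358, so 30 is not a primitive root.

No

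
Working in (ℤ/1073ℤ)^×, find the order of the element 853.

36

Since 853 ∈ (Z/1073Z)^×, its order divides φ(1073) = φ(29·37) = (29−1)·(37−1) = 28·36 = 1008 = 2^4 · 3^2 · 7.
Divisors of 1008: 1, 2, 3, 4, 6, 7, 8, 9, 12, 14, 16, 18, 21, 24, 28, 36, 42, 48, 56, 63, 72, 84, 112, 126, 144, 168, 252, 336, 504, 1008.
Test each divisor d:
853^1 ≡ 853
853^2 ≡ 115
853^3 ≡ 452
853^4 ≡ 349
853^6 ≡ 434
853^7 ≡ 17
853^8 ≡ 552
853^9 ≡ 882
853^12 ≡ 581
853^14 ≡ 289
853^16 ≡ 1045
853^18 ≡ 1072
853^21 ≡ 621
853^24 ≡ 639
853^28 ≡ 900
853^36 ≡ 1
The smallest such exponent is 36, so the order of 853 is 36.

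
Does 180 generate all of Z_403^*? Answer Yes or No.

403 = 13 · 31 is a product of two distinct odd primes, so (Z/403Z)^× ≅ (Z/13Z)^× × (Z/31Z)^× is not cyclic.
No primitive root modulo 403 exists; in particular 180 is not one.

No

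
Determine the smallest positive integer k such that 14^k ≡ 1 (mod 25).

10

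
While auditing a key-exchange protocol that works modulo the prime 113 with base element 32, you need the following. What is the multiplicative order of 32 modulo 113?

28

ord(32) | φ(113) = 113 − 1 = 112 = 2^4 · 7.
Divisors of 112: 1, 2, 4, 7, 8, 14, 16, 28, 56, 112.
Test each divisor d:
32^1 ≡ 32
32^2 ≡ 7
32^4 ≡ 49
32^7 ≡ 15
32^8 ≡ 28
32^14 ≡ 112
32^16 ≡ 106
32^28 ≡ 1
So ord_113(32) = 28.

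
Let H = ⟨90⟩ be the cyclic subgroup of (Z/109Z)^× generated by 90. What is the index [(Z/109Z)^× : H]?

The order of 90 must divide φ(109) = 109 − 1 = 108 = 2^2 · 3^3.
Divisors of 108: 1, 2, 3, 4, 6, 9, 12, 18, 27, 36, 54, 108.
Compute 90^d (mod 109) for the divisors d until we hit 1:
90^1 ≡ 90 (mod 109)
90^2 ≡ 34 (mod 109)
90^3 ≡ 8 (mod 109)
90^4 ≡ 66 (mod 109)
90^6 ≡ 64 (mod 109)
90^9 ≡ 76 (mod 109)
90^12 ≡ 63 (mod 109)
90^18 ≡ 108 (mod 109)
90^27 ≡ 33 (mod 109)
90^36 ≡ 1 (mod 109) ✓
So ord_109(90) = 36, hence |⟨90⟩| = 36.
Index = |(Z/109Z)^×| / |⟨90⟩| = 108 / 36 = 3.

3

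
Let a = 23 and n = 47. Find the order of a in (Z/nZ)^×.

46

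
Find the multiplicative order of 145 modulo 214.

ord(145) | φ(214) = φ(2)·φ(107) = 1·106 = 106 = 2 · 53.
Divisors of 106: 1, 2, 53, 106.
Compute 145^d (mod 214) for the divisors d until we hit 1:
145^1 ≡ 145 (mod 214)
145^2 ≡ 53 (mod 214)
145^53 ≡ 213 (mod 214)
145^106 ≡ 1 (mod 214) ✓
So ord_214(145) = 106.

106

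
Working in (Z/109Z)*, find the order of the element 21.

27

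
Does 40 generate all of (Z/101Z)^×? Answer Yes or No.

φ(101) = 101 − 1 = 100 = 2^2 · 5^2.
It suffices to check that the order of 40 is not a proper divisor of 100: compute 40^(100/q) for q ∈ {2, 5}.
40^50 ≡ 100 (mod 101)  [q = 2: ≢ 1 ✓]
40^20 ≡ 36 (mod 101)  [q = 5: ≢ 1 ✓]
Every test exponent gives a nontrivial residue, hence 40 generates the full group.

Yes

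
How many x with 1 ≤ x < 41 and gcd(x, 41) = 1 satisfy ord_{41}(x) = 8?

4

φ(41) = 41 − 1 = 40 = 2^3 · 5.
(Z/41Z)^× is cyclic (|G| = 40); a cyclic group of order m has exactly φ(d) elements of each order d | m, and none otherwise.
8 = 2^3 divides 40, and φ(8) = 4.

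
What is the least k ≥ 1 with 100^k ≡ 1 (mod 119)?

Since 100 ∈ (Z/119Z)^×, its order divides φ(119) = φ(7·17) = (7−1)·(17−1) = 6·16 = 96 = 2^5 · 3.
Divisors of 96: 1, 2, 3, 4, 6, 8, 12, 16, 24, 32, 48, 96.
Evaluate successive powers at the divisors of 96:
100^1 ≡ 100
100^2 ≡ 4
100^3 ≡ 43
100^4 ≡ 16
100^6 ≡ 64
100^8 ≡ 18
100^12 ≡ 50
100^16 ≡ 86
100^24 ≡ 1
Hence ord(100) = 24.

24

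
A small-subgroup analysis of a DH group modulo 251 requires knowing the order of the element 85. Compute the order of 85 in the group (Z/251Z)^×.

Since 85 ∈ (Z/251Z)^×, its order divides φ(251) = 251 − 1 = 250 = 2 · 5^3.
Divisors of 250: 1, 2, 5, 10, 25, 50, 125, 250.
Compute 85^d (mod 251) for the divisors d until we hit 1:
85^1 ≡ 85 (mod 251)
85^2 ≡ 197 (mod 251)
85^5 ≡ 123 (mod 251)
85^10 ≡ 69 (mod 251)
85^25 ≡ 20 (mod 251)
85^50 ≡ 149 (mod 251)
85^125 ≡ 1 (mod 251) ✓
So ord_251(85) = 125.

125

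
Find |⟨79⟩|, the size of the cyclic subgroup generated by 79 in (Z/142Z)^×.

By Lagrange's theorem, ord_142(79) divides φ(142) = φ(2)·φ(71) = 1·70 = 70 = 2 · 5 · 7.
Divisors of 70: 1, 2, 5, 7, 10, 14, 35, 70.
Compute 79^d (mod 142) for the divisors d until we hit 1:
79^1 ≡ 79
79^2 ≡ 135
79^5 ≡ 37
79^7 ≡ 25
79^10 ≡ 91
79^14 ≡ 57
79^35 ≡ 1
So ord_142(79) = 35.

35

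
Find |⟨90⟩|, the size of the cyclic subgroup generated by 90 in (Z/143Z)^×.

10

Since 90 ∈ (Z/143Z)^×, its order divides φ(143) = φ(11·13) = (11−1)·(13−1) = 10·12 = 120 = 2^3 · 3 · 5.
Divisors of 120: 1, 2, 3, 4, 5, 6, 8, 10, 12, 15, 20, 24, 30, 40, 60, 120.
Compute 90^d (mod 143) for the divisors d until we hit 1:
90^1 ≡ 90 (mod 143)
90^2 ≡ 92 (mod 143)
90^3 ≡ 129 (mod 143)
90^4 ≡ 27 (mod 143)
90^5 ≡ 142 (mod 143)
90^6 ≡ 53 (mod 143)
90^8 ≡ 14 (mod 143)
90^10 ≡ 1 (mod 143) ✓
So ord_143(90) = 10.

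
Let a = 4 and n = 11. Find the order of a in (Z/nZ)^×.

The order of 4 must divide φ(11) = 11 − 1 = 10 = 2 · 5.
Divisors of 10: 1, 2, 5, 10.
Evaluate successive powers at the divisors of 10:
4^1 ≡ 4
4^2 ≡ 5
4^5 ≡ 1
Therefore the multiplicative order of 4 modulo 11 is 5.

5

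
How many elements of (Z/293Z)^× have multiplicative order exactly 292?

φ(293) = 293 − 1 = 292 = 2^2 · 73.
In a cyclic group of order 292, there are φ(d) elements of order d for each divisor d of 292, and zero for non-divisors.
292 = 2^2 · 73 divides 292, and φ(292) = 144.

144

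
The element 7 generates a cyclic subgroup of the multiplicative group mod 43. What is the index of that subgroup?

7

The order of 7 must divide φ(43) = 43 − 1 = 42 = 2 · 3 · 7.
Divisors of 42: 1, 2, 3, 6, 7, 14, 21, 42.
Evaluate successive powers at the divisors of 42:
7^1 ≡ 7 (mod 43)
7^2 ≡ 6 (mod 43)
7^3 ≡ 42 (mod 43)
7^6 ≡ 1 (mod 43) ✓
The order of 7 is 6, so the subgroup it generates has 6 elements.
Index = |(Z/43Z)^×| / |⟨7⟩| = 42 / 6 = 7.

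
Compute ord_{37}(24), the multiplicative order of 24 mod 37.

Since 24 ∈ (Z/37Z)^×, its order divides φ(37) = 37 − 1 = 36 = 2^2 · 3^2.
Divisors of 36: 1, 2, 3, 4, 6, 9, 12, 18, 36.
Test each divisor d:
24^1 ≡ 24 (mod 37)
24^2 ≡ 21 (mod 37)
24^3 ≡ 23 (mod 37)
24^4 ≡ 34 (mod 37)
24^6 ≡ 11 (mod 37)
24^9 ≡ 31 (mod 37)
24^12 ≡ 10 (mod 37)
24^18 ≡ 36 (mod 37)
24^36 ≡ 1 (mod 37) ✓
The smallest such exponent is 36, so the order of 24 is 36.

36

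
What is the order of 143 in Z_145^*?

28

By Lagrange's theorem, ord_145(143) divides φ(145) = φ(5·29) = (5−1)·(29−1) = 4·28 = 112 = 2^4 · 7.
Divisors of 112: 1, 2, 4, 7, 8, 14, 16, 28, 56, 112.
Evaluate successive powers at the divisors of 112:
143^1 ≡ 143 (mod 145)
143^2 ≡ 4 (mod 145)
143^4 ≡ 16 (mod 145)
143^7 ≡ 17 (mod 145)
143^8 ≡ 111 (mod 145)
143^14 ≡ 144 (mod 145)
143^16 ≡ 141 (mod 145)
143^28 ≡ 1 (mod 145) ✓
Hence ord(143) = 28.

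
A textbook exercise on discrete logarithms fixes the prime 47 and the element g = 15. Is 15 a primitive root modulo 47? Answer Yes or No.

Yes

φ(47) = 47 − 1 = 46 = 2 · 23.
15 is a primitive root mod 47 iff 15^(φ(47)/q) ≢ 1 for every prime q | φ(47), i.e. q ∈ {2, 23}.
15^23 ≡ 46 (mod 47)  [q = 2: ≢ 1 ✓]
15^2 ≡ 37 (mod 47)  [q = 23: ≢ 1 ✓]
None equal 1, so ord_47(15) = 46: 15 is a primitive root.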